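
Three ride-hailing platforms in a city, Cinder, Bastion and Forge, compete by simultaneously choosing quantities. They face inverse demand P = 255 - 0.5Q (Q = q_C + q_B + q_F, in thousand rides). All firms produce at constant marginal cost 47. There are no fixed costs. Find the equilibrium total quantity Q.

A representative firm's profit is π_i = q_i(255 - 0.5Q) - 47q_i.
First-order condition (treating rivals' output as given): 208 - q_i - (1/2)·Σ_{j≠i} q_j = 0.
By symmetry each firm produces the same amount; substituting Σ_{j≠i} q_j = 2q_i yields q_i = 208/2 = 104.
Total output Q = 104 + 104 + 104 = 312.

312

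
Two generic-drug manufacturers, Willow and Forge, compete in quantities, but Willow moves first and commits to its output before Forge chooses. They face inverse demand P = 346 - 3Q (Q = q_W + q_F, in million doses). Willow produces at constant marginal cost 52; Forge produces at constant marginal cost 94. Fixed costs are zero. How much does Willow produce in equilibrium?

56

Solve by backward induction. Given q_W, the follower Forge maximises π_F = (346 - 3q_W - 3q_F)q_F - 94q_F.
Setting the follower's marginal profit to zero, 252 - 3q_W - 6q_F = 0, i.e. q_F = (252 - 3q_W)/6.
Willow substitutes q_F(q_W) into its own profit: π_W = q_W(346 - 3q_W - (252 - 3q_W)/2) - 52q_W = (220 - (3/2)q_W)q_W - 52q_W.
The leader's first-order condition 168 - 3q_W = 0 yields q_W = 56.
Then q_F = (252 - 3·56)/6 = 14.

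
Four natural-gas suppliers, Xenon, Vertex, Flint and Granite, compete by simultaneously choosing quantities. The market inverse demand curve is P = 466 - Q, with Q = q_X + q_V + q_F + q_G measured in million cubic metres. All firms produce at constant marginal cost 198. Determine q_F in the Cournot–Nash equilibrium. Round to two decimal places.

Each firm earns π_i = (466 - Q)q_i - 198q_i.
Setting ∂π_i/∂q_i = 0 with rivals' quantities fixed: 268 - 2q_i - Σ_{j≠i} q_j = 0.
By symmetry each firm produces the same amount; substituting Σ_{j≠i} q_j = 3q_i yields q_i = 268/5.

53.60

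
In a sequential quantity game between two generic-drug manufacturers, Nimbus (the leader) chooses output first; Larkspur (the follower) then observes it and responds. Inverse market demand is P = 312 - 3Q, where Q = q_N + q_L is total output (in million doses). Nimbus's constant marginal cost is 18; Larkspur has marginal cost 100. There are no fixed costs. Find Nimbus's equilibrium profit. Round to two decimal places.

5890.67

The follower Larkspur best-responds to any q_N: π_L = (312 - 3Q)q_L - 100q_L.
∂π_L/∂q_L = 212 - 3q_N - 6q_L = 0 gives the reaction function q_L = (212 - 3q_N)/6.
The leader anticipates this reaction. Substituting into P = 312 - 3Q gives P = 206 - (3/2)q_N, so π_N = (206 - (3/2)q_N)q_N - 18q_N.
Maximising: ∂π_N/∂q_N = 188 - 3q_N = 0, giving q_N = 188/3.
Then q_L = (212 - 3·(188/3))/6 = 4.
Price P = 312 - 3·(200/3) = 112.
Nimbus's profit: (112 - 18)·(188/3) = 5890.6667.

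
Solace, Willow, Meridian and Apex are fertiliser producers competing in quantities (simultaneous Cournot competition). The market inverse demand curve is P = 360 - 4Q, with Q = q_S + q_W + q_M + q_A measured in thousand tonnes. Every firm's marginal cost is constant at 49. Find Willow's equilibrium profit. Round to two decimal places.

Each firm earns π_i = (360 - 4Q)q_i - 49q_i.
Setting ∂π_i/∂q_i = 0 with rivals' quantities fixed: 311 - 8q_i - 4·Σ_{j≠i} q_j = 0.
With identical firms every q_j equals q_i, so Σ_{j≠i} q_j = 3q_i and 311 = 20q_i, giving q_i = 311/20.
Price P = 360 - 4·(311/5) = 556/5.
Willow's profit: (556/5 - 49)·(311/20) = 967.2100.

967.21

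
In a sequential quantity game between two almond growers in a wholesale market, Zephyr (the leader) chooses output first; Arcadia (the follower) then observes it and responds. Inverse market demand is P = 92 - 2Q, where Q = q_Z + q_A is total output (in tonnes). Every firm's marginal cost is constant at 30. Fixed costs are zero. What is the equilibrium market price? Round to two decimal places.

45.50

Solve by backward induction. Given q_Z, the follower Arcadia maximises π_A = (92 - 2q_Z - 2q_A)q_A - 30q_A.
Follower FOC: 62 - 2q_Z - 4q_A = 0, so q_A(q_Z) = (62 - 2q_Z)/4.
The leader anticipates this reaction. Substituting into P = 92 - 2Q gives P = 61 - q_Z, so π_Z = (61 - q_Z)q_Z - 30q_Z.
Maximising: ∂π_Z/∂q_Z = 31 - 2q_Z = 0, giving q_Z = 31/2.
Then q_A = (62 - 2·(31/2))/4 = 31/4.
Total output Q = 93/4, so price P = 92 - 2·(93/4) = 91/2.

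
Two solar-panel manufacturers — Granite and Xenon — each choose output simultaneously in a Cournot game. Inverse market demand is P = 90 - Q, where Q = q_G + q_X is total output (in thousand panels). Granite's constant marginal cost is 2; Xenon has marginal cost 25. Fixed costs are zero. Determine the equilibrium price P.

Granite's profit: π_G = (90 - Q)q_G - (2q_G). Setting ∂π_G/∂q_G = 0: 88 - 2q_G - (q_X) = 0.
Xenon's profit: π_X = (90 - Q)q_X - (25q_X). Setting ∂π_X/∂q_X = 0: 65 - 2q_X - (q_G) = 0.
Best responses: q_G = (88 - q_X)/2, q_X = (65 - q_G)/2.
Substituting one into the other gives q_G = 37 and q_X = 14.
Total output Q = 51, so price P = 90 - 51 = 39.

39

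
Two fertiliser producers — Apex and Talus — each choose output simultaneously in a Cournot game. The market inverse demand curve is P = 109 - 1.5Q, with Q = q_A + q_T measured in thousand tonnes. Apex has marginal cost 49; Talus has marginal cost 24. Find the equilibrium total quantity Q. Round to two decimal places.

Apex's profit: π_A = (109 - 1.5Q)q_A - (49q_A). Setting ∂π_A/∂q_A = 0: 60 - 3q_A - (3/2)(q_T) = 0.
Talus's profit: π_T = (109 - 1.5Q)q_T - (24q_T). Setting ∂π_T/∂q_T = 0: 85 - 3q_T - (3/2)(q_A) = 0.
Best responses: q_A = (60 - (3/2)q_T)/3, q_T = (85 - (3/2)q_A)/3.
Substituting one into the other gives q_A = 70/9 and q_T = 220/9.
Total output Q = 70/9 + 220/9 = 290/9.

32.22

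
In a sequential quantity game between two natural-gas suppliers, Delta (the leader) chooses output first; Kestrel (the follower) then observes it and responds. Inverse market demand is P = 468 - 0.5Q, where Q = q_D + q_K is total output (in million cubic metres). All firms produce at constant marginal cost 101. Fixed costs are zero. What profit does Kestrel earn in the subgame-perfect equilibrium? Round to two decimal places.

Solve by backward induction. Given q_D, the follower Kestrel maximises π_K = (468 - (1/2)q_D - (1/2)q_K)q_K - 101q_K.
∂π_K/∂q_K = 367 - (1/2)q_D - q_K = 0 gives the reaction function q_K = (367 - (1/2)q_D).
Delta substitutes q_K(q_D) into its own profit: π_D = q_D(468 - (1/2)q_D - (367 - (1/2)q_D)/2) - 101q_D = (569/2 - (1/4)q_D)q_D - 101q_D.
Leader FOC: 367/2 - (1/2)q_D = 0, so q_D = 367.
Then q_K = (367 - (1/2)·367) = 367/2.
Price P = 468 - (1/2)·(1101/2) = 771/4.
Kestrel's profit: (771/4 - 101)·(367/2) = 16836.1250.

16836.13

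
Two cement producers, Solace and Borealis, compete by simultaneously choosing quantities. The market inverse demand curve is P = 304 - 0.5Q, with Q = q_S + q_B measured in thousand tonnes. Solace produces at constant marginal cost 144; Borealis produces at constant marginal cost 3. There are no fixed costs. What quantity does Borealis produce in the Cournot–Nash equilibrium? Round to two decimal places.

Solace's profit: π_S = (304 - 0.5Q)q_S - (144q_S). Setting ∂π_S/∂q_S = 0: 160 - q_S - (1/2)(q_B) = 0.
Borealis's profit: π_B = (304 - 0.5Q)q_B - (3q_B). Setting ∂π_B/∂q_B = 0: 301 - q_B - (1/2)(q_S) = 0.
Best responses: q_S = (160 - (1/2)q_B), q_B = (301 - (1/2)q_S).
Substituting one into the other gives q_S = 38/3 and q_B = 884/3.

294.67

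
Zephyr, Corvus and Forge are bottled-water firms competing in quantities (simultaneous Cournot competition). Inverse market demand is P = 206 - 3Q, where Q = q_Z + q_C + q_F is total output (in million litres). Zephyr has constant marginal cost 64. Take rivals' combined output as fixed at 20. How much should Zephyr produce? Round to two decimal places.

13.67

With rivals' combined output fixed at 20, Zephyr's profit is π_Z = (206 - 3·20 - 3q_Z)q_Z - (64q_Z) = (146 - 3q_Z)q_Z - (64q_Z).
∂π_Z/∂q_Z = 82 - 6q_Z = 0, so q_Z = 41/3.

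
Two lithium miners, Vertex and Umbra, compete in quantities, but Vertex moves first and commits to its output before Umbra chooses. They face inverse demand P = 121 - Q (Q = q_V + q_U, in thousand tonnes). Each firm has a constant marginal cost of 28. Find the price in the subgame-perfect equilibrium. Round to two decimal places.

51.25

The follower Umbra best-responds to any q_V: π_U = (121 - Q)q_U - 28q_U.
Follower FOC: 93 - q_V - 2q_U = 0, so q_U(q_V) = (93 - q_V)/2.
The leader anticipates this reaction. Substituting into P = 121 - Q gives P = 149/2 - (1/2)q_V, so π_V = (149/2 - (1/2)q_V)q_V - 28q_V.
Maximising: ∂π_V/∂q_V = 93/2 - q_V = 0, giving q_V = 93/2.
Then q_U = (93 - 93/2)/2 = 93/4.
Total output Q = 279/4, so price P = 121 - 279/4 = 205/4.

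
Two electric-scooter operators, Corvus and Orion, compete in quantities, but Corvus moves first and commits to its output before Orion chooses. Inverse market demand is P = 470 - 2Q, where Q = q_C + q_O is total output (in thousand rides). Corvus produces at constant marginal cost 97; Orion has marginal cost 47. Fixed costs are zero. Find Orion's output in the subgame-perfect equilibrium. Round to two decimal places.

Solve by backward induction. Given q_C, the follower Orion maximises π_O = (470 - 2q_C - 2q_O)q_O - 47q_O.
∂π_O/∂q_O = 423 - 2q_C - 4q_O = 0 gives the reaction function q_O = (423 - 2q_C)/4.
The leader anticipates this reaction. Substituting into P = 470 - 2Q gives P = 517/2 - q_C, so π_C = (517/2 - q_C)q_C - 97q_C.
Leader FOC: 323/2 - 2q_C = 0, so q_C = 323/4.
Then q_O = (423 - 2·(323/4))/4 = 523/8.

65.38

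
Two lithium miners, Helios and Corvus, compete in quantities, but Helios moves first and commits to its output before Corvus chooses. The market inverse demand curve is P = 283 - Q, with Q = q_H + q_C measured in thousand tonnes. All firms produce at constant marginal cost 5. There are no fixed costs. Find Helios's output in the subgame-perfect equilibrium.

139

The follower Corvus best-responds to any q_H: π_C = (283 - Q)q_C - 5q_C.
∂π_C/∂q_C = 278 - q_H - 2q_C = 0 gives the reaction function q_C = (278 - q_H)/2.
The leader anticipates this reaction. Substituting into P = 283 - Q gives P = 144 - (1/2)q_H, so π_H = (144 - (1/2)q_H)q_H - 5q_H.
Maximising: ∂π_H/∂q_H = 139 - q_H = 0, giving q_H = 139.
Then q_C = (278 - 139)/2 = 139/2.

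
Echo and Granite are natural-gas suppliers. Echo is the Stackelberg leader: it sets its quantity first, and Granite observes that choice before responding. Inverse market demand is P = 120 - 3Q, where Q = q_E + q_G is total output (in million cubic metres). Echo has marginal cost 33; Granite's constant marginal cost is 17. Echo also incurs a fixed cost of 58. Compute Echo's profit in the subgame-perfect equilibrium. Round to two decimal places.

152.04

The follower Granite best-responds to any q_E: π_G = (120 - 3Q)q_G - 17q_G.
Follower FOC: 103 - 3q_E - 6q_G = 0, so q_G(q_E) = (103 - 3q_E)/6.
Echo substitutes q_G(q_E) into its own profit: π_E = q_E(120 - 3q_E - (103 - 3q_E)/2) - 33q_E = (137/2 - (3/2)q_E)q_E - 33q_E.
Maximising: ∂π_E/∂q_E = 71/2 - 3q_E = 0, giving q_E = 71/6.
Then q_G = (103 - 3·(71/6))/6 = 45/4.
Price P = 120 - 3·(277/12) = 203/4.
Echo's profit: (203/4 - 33)·(71/6) - 58 = 152.0417.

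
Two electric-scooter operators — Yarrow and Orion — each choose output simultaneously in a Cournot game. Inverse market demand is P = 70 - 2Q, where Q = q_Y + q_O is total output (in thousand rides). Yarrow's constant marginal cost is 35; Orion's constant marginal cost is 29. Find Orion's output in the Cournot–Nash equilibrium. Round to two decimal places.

7.83

Yarrow's profit: π_Y = (70 - 2Q)q_Y - (35q_Y). Setting ∂π_Y/∂q_Y = 0: 35 - 4q_Y - 2(q_O) = 0.
Orion's first-order condition: 41 - 4q_O - 2(q_Y) = 0.
Best responses: q_Y = (35 - 2q_O)/4, q_O = (41 - 2q_Y)/4.
Solving the pair: q_Y = 29/6, q_O = 47/6.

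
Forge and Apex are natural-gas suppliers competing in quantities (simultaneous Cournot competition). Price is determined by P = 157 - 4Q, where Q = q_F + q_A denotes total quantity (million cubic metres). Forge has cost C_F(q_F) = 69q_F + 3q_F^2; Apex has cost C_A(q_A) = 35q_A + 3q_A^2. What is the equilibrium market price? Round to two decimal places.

110.33

Forge's profit: π_F = (157 - 4Q)q_F - (69q_F + 3q_F²). Setting ∂π_F/∂q_F = 0: 88 - 14q_F - 4(q_A) = 0.
Apex's first-order condition: 122 - 14q_A - 4(q_F) = 0.
So q_F = (88 - 4q_A)/14 and q_A = (122 - 4q_F)/14.
Solving the pair: q_F = 62/15, q_A = 113/15.
Total output Q = 35/3, so price P = 157 - 4·(35/3) = 331/3.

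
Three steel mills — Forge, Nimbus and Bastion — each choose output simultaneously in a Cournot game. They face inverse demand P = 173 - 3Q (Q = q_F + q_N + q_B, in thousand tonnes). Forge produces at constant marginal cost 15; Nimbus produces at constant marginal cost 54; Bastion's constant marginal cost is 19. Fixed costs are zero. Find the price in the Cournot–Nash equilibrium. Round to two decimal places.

Forge's profit: π_F = (173 - 3Q)q_F - (15q_F). Setting ∂π_F/∂q_F = 0: 158 - 6q_F - 3(q_N + q_B) = 0.
Nimbus's first-order condition: 119 - 6q_N - 3(q_F + q_B) = 0.
Bastion's profit: π_B = (173 - 3Q)q_B - (19q_B). Setting ∂π_B/∂q_B = 0: 154 - 6q_B - 3(q_F + q_N) = 0.
Adding the 3 first-order conditions: 431 − 12Q = 0, so Q = 431/12.
Back-substituting: q_F = (158 − 431/4)/3 = 67/4, q_N = (119 − 431/4)/3 = 15/4, q_B = (154 − 431/4)/3 = 185/12.
Total output Q = 431/12, so price P = 173 - 3·(431/12) = 261/4.

65.25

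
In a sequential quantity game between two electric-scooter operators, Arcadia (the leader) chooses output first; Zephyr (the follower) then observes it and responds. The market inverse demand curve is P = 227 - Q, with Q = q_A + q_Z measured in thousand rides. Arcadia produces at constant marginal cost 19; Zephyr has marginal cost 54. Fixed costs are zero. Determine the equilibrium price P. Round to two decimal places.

79.75

Solve by backward induction. Given q_A, the follower Zephyr maximises π_Z = (227 - q_A - q_Z)q_Z - 54q_Z.
Setting the follower's marginal profit to zero, 173 - q_A - 2q_Z = 0, i.e. q_Z = (173 - q_A)/2.
Arcadia substitutes q_Z(q_A) into its own profit: π_A = q_A(227 - q_A - (173 - q_A)/2) - 19q_A = (281/2 - (1/2)q_A)q_A - 19q_A.
The leader's first-order condition 243/2 - q_A = 0 yields q_A = 243/2.
Then q_Z = (173 - 243/2)/2 = 103/4.
Total output Q = 589/4, so price P = 227 - 589/4 = 319/4.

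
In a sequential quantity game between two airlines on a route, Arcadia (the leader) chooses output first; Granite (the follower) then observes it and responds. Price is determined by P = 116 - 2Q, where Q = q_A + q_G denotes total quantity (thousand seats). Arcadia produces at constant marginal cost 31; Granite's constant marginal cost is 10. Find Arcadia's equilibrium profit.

Solve by backward induction. Given q_A, the follower Granite maximises π_G = (116 - 2q_A - 2q_G)q_G - 10q_G.
∂π_G/∂q_G = 106 - 2q_A - 4q_G = 0 gives the reaction function q_G = (106 - 2q_A)/4.
The leader anticipates this reaction. Substituting into P = 116 - 2Q gives P = 63 - q_A, so π_A = (63 - q_A)q_A - 31q_A.
Maximising: ∂π_A/∂q_A = 32 - 2q_A = 0, giving q_A = 16.
Then q_G = (106 - 2·16)/4 = 37/2.
Price P = 116 - 2·(69/2) = 47.
Arcadia's profit: (47 - 31)·16 = 256.

256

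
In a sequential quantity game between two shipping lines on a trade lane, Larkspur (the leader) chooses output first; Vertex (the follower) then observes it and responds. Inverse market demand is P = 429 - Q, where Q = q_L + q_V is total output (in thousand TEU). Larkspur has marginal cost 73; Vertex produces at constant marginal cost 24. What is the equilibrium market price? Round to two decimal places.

Solve by backward induction. Given q_L, the follower Vertex maximises π_V = (429 - q_L - q_V)q_V - 24q_V.
Setting the follower's marginal profit to zero, 405 - q_L - 2q_V = 0, i.e. q_V = (405 - q_L)/2.
The leader anticipates this reaction. Substituting into P = 429 - Q gives P = 453/2 - (1/2)q_L, so π_L = (453/2 - (1/2)q_L)q_L - 73q_L.
Maximising: ∂π_L/∂q_L = 307/2 - q_L = 0, giving q_L = 307/2.
Then q_V = (405 - 307/2)/2 = 503/4.
Total output Q = 1117/4, so price P = 429 - 1117/4 = 599/4.

149.75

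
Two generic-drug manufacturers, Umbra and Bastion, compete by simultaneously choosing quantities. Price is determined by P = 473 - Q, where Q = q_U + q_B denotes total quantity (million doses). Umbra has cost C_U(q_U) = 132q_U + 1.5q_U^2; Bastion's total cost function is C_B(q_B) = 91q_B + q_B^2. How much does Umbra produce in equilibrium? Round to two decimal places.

Umbra's profit: π_U = (473 - Q)q_U - (132q_U + (3/2)q_U²). Setting ∂π_U/∂q_U = 0: 341 - 5q_U - (q_B) = 0.
Bastion's profit: π_B = (473 - Q)q_B - (91q_B + q_B²). Setting ∂π_B/∂q_B = 0: 382 - 4q_B - (q_U) = 0.
Rearranging gives the reaction functions q_U = (341 - q_B)/5 and q_B = (382 - q_U)/4.
Substituting one into the other gives q_U = 982/19 and q_B = 1569/19.

51.68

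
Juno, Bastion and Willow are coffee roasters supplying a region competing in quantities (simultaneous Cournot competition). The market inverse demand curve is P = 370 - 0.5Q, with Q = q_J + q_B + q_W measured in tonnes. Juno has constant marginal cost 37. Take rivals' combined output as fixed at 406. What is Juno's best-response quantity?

With rivals' combined output fixed at 406, Juno's profit is π_J = (370 - (1/2)·406 - (1/2)q_J)q_J - (37q_J) = (167 - (1/2)q_J)q_J - (37q_J).
∂π_J/∂q_J = 130 - q_J = 0, so q_J = 130.

130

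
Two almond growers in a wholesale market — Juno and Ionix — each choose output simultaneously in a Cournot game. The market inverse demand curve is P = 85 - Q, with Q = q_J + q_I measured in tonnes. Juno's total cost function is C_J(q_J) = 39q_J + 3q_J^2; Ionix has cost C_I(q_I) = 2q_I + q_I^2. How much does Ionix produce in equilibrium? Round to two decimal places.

19.94

Juno's profit: π_J = (85 - Q)q_J - (39q_J + 3q_J²). Setting ∂π_J/∂q_J = 0: 46 - 8q_J - (q_I) = 0.
Ionix's profit: π_I = (85 - Q)q_I - (2q_I + q_I²). Setting ∂π_I/∂q_I = 0: 83 - 4q_I - (q_J) = 0.
So q_J = (46 - q_I)/8 and q_I = (83 - q_J)/4.
Solving the pair: q_J = 101/31, q_I = 618/31.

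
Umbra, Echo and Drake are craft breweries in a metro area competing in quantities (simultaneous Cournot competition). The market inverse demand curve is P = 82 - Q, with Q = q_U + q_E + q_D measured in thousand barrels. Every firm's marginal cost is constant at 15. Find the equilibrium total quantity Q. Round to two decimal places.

50.25

A representative firm's profit is π_i = q_i(82 - Q) - 15q_i.
Setting ∂π_i/∂q_i = 0 with rivals' quantities fixed: 67 - 2q_i - Σ_{j≠i} q_j = 0.
By symmetry each firm produces the same amount; substituting Σ_{j≠i} q_j = 2q_i yields q_i = 67/4.
Total output Q = 67/4 + 67/4 + 67/4 = 201/4.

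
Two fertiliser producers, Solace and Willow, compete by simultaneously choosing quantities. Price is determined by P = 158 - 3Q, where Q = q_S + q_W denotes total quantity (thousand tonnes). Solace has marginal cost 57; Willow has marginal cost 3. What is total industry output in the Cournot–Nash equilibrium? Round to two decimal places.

Solace's profit: π_S = (158 - 3Q)q_S - (57q_S). Setting ∂π_S/∂q_S = 0: 101 - 6q_S - 3(q_W) = 0.
Willow's first-order condition: 155 - 6q_W - 3(q_S) = 0.
So q_S = (101 - 3q_W)/6 and q_W = (155 - 3q_S)/6.
Substituting one into the other gives q_S = 47/9 and q_W = 209/9.
Total output Q = 47/9 + 209/9 = 256/9.

28.44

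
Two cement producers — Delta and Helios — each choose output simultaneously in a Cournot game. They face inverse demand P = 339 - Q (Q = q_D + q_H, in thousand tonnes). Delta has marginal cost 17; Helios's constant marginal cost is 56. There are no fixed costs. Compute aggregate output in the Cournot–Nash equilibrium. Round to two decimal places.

Delta's profit: π_D = (339 - Q)q_D - (17q_D). Setting ∂π_D/∂q_D = 0: 322 - 2q_D - (q_H) = 0.
Helios's profit: π_H = (339 - Q)q_H - (56q_H). Setting ∂π_H/∂q_H = 0: 283 - 2q_H - (q_D) = 0.
Rearranging gives the reaction functions q_D = (322 - q_H)/2 and q_H = (283 - q_D)/2.
Substituting one into the other gives q_D = 361/3 and q_H = 244/3.
Total output Q = 361/3 + 244/3 = 605/3.

201.67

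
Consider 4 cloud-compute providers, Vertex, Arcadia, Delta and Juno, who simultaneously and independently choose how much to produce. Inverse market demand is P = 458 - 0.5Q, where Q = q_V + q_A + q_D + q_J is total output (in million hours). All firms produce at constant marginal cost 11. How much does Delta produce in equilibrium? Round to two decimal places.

178.80

Each firm earns π_i = (458 - 0.5Q)q_i - 11q_i.
First-order condition (treating rivals' output as given): 447 - q_i - (1/2)·Σ_{j≠i} q_j = 0.
With identical firms every q_j equals q_i, so Σ_{j≠i} q_j = 3q_i and 447 = (5/2)q_i, giving q_i = 894/5.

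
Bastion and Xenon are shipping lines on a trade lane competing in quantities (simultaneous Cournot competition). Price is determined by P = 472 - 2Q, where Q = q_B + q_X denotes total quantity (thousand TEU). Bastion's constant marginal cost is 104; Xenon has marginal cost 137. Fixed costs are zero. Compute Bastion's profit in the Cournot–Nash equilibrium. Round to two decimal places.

8933.39

Bastion's profit: π_B = (472 - 2Q)q_B - (104q_B). Setting ∂π_B/∂q_B = 0: 368 - 4q_B - 2(q_X) = 0.
Xenon's profit: π_X = (472 - 2Q)q_X - (137q_X). Setting ∂π_X/∂q_X = 0: 335 - 4q_X - 2(q_B) = 0.
So q_B = (368 - 2q_X)/4 and q_X = (335 - 2q_B)/4.
Solving the pair: q_B = 401/6, q_X = 151/3.
Price P = 472 - 2·(703/6) = 713/3.
Bastion's profit: (713/3 - 104)·(401/6) = 8933.3889.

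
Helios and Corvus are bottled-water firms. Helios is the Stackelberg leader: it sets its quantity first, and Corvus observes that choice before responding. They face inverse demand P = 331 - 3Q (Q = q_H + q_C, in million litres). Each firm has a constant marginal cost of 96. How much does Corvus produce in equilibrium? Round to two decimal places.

Solve by backward induction. Given q_H, the follower Corvus maximises π_C = (331 - 3q_H - 3q_C)q_C - 96q_C.
Follower FOC: 235 - 3q_H - 6q_C = 0, so q_C(q_H) = (235 - 3q_H)/6.
The leader anticipates this reaction. Substituting into P = 331 - 3Q gives P = 427/2 - (3/2)q_H, so π_H = (427/2 - (3/2)q_H)q_H - 96q_H.
Leader FOC: 235/2 - 3q_H = 0, so q_H = 235/6.
Then q_C = (235 - 3·(235/6))/6 = 235/12.

19.58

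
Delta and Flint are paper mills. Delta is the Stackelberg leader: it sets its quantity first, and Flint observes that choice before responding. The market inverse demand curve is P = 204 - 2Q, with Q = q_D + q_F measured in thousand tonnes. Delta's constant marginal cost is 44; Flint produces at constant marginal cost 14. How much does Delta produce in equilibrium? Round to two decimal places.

32.50

Solve by backward induction. Given q_D, the follower Flint maximises π_F = (204 - 2q_D - 2q_F)q_F - 14q_F.
Follower FOC: 190 - 2q_D - 4q_F = 0, so q_F(q_D) = (190 - 2q_D)/4.
Delta substitutes q_F(q_D) into its own profit: π_D = q_D(204 - 2q_D - (190 - 2q_D)/2) - 44q_D = (109 - q_D)q_D - 44q_D.
Leader FOC: 65 - 2q_D = 0, so q_D = 65/2.
Then q_F = (190 - 2·(65/2))/4 = 125/4.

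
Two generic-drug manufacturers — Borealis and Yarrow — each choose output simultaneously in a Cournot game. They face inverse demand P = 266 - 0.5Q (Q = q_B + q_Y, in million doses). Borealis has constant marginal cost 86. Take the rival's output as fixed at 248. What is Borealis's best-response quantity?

56

With the rival's output fixed at 248, Borealis's profit is π_B = (266 - (1/2)·248 - (1/2)q_B)q_B - (86q_B) = (142 - (1/2)q_B)q_B - (86q_B).
∂π_B/∂q_B = 56 - q_B = 0, so q_B = 56.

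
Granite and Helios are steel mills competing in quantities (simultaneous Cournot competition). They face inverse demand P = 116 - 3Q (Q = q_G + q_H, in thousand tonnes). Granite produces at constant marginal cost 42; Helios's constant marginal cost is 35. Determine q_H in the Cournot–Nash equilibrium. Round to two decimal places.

Granite's profit: π_G = (116 - 3Q)q_G - (42q_G). Setting ∂π_G/∂q_G = 0: 74 - 6q_G - 3(q_H) = 0.
Helios's first-order condition: 81 - 6q_H - 3(q_G) = 0.
Rearranging gives the reaction functions q_G = (74 - 3q_H)/6 and q_H = (81 - 3q_G)/6.
Substituting one into the other gives q_G = 67/9 and q_H = 88/9.

9.78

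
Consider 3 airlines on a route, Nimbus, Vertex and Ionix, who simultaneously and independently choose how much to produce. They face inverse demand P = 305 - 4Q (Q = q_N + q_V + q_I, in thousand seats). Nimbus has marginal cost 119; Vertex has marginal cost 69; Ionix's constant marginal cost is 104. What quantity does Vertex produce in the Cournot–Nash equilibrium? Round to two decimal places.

20.06

Nimbus's profit: π_N = (305 - 4Q)q_N - (119q_N). Setting ∂π_N/∂q_N = 0: 186 - 8q_N - 4(q_V + q_I) = 0.
Vertex's profit: π_V = (305 - 4Q)q_V - (69q_V). Setting ∂π_V/∂q_V = 0: 236 - 8q_V - 4(q_N + q_I) = 0.
Ionix's profit: π_I = (305 - 4Q)q_I - (104q_I). Setting ∂π_I/∂q_I = 0: 201 - 8q_I - 4(q_N + q_V) = 0.
Summing all 3 equations gives 623 − 16Q = 0, hence Q = 623/16.
Back-substituting: q_N = (186 − 623/4)/4 = 121/16, q_V = (236 − 623/4)/4 = 321/16, q_I = (201 − 623/4)/4 = 181/16.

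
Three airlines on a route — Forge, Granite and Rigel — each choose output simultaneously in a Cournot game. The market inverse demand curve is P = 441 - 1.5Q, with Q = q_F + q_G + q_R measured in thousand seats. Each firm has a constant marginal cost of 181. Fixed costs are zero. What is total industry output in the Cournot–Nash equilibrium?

130

Each firm earns π_i = (441 - 1.5Q)q_i - 181q_i.
Setting ∂π_i/∂q_i = 0 with rivals' quantities fixed: 260 - 3q_i - (3/2)·Σ_{j≠i} q_j = 0.
By symmetry each firm produces the same amount; substituting Σ_{j≠i} q_j = 2q_i yields q_i = 260/6 = 130/3.
Total output Q = 130/3 + 130/3 + 130/3 = 130.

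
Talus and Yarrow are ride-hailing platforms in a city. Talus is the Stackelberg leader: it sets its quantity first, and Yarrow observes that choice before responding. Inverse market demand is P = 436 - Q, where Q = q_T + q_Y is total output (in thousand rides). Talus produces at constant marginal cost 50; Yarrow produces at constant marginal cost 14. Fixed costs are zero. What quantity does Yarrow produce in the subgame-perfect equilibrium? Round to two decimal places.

123.50

The follower Yarrow best-responds to any q_T: π_Y = (436 - Q)q_Y - 14q_Y.
Follower FOC: 422 - q_T - 2q_Y = 0, so q_Y(q_T) = (422 - q_T)/2.
Talus substitutes q_Y(q_T) into its own profit: π_T = q_T(436 - q_T - (422 - q_T)/2) - 50q_T = (225 - (1/2)q_T)q_T - 50q_T.
Leader FOC: 175 - q_T = 0, so q_T = 175.
Then q_Y = (422 - 175)/2 = 247/2.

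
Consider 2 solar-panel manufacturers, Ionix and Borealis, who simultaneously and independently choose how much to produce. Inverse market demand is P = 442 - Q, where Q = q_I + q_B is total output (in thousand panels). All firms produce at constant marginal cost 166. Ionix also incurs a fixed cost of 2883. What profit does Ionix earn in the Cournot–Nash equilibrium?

Each firm earns π_i = (442 - Q)q_i - 166q_i.
First-order condition (treating rivals' output as given): 276 - 2q_i - q_j = 0.
With identical firms every q_j equals q_i, so q_j = q_i and 276 = 3q_i, giving q_i = 92.
Price P = 442 - 184 = 258.
Ionix's profit: (258 - 166)·92 - 2883 = 5581.

5581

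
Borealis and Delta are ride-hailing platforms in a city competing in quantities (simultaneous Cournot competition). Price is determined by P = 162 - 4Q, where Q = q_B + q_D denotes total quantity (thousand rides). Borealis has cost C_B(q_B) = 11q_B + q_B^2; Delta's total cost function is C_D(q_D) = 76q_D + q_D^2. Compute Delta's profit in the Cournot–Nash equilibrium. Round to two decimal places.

46.44

Borealis's profit: π_B = (162 - 4Q)q_B - (11q_B + q_B²). Setting ∂π_B/∂q_B = 0: 151 - 10q_B - 4(q_D) = 0.
Delta's first-order condition: 86 - 10q_D - 4(q_B) = 0.
Best responses: q_B = (151 - 4q_D)/10, q_D = (86 - 4q_B)/10.
Substituting one into the other gives q_B = 583/42 and q_D = 64/21.
Price P = 162 - 4·(237/14) = 660/7.
Delta's profit: (660/7)·(64/21) - 76·(64/21) - (64/21)² = 46.4399.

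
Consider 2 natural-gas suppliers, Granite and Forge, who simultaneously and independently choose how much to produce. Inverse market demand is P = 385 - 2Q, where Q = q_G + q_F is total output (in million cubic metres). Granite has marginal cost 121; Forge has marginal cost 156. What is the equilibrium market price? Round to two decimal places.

Granite's profit: π_G = (385 - 2Q)q_G - (121q_G). Setting ∂π_G/∂q_G = 0: 264 - 4q_G - 2(q_F) = 0.
Forge's first-order condition: 229 - 4q_F - 2(q_G) = 0.
So q_G = (264 - 2q_F)/4 and q_F = (229 - 2q_G)/4.
Substituting one into the other gives q_G = 299/6 and q_F = 97/3.
Total output Q = 493/6, so price P = 385 - 2·(493/6) = 662/3.

220.67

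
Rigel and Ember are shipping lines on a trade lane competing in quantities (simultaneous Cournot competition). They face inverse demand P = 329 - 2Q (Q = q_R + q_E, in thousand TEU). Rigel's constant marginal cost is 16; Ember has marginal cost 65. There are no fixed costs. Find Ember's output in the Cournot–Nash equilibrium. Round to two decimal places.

35.83

Rigel's profit: π_R = (329 - 2Q)q_R - (16q_R). Setting ∂π_R/∂q_R = 0: 313 - 4q_R - 2(q_E) = 0.
Ember's first-order condition: 264 - 4q_E - 2(q_R) = 0.
Rearranging gives the reaction functions q_R = (313 - 2q_E)/4 and q_E = (264 - 2q_R)/4.
Solving the pair: q_R = 181/3, q_E = 215/6.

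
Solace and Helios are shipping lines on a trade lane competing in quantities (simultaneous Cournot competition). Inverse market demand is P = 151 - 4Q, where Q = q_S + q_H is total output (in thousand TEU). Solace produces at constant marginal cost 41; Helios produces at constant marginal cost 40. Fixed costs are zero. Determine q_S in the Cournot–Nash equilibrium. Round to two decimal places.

9.08

Solace's profit: π_S = (151 - 4Q)q_S - (41q_S). Setting ∂π_S/∂q_S = 0: 110 - 8q_S - 4(q_H) = 0.
Helios's profit: π_H = (151 - 4Q)q_H - (40q_H). Setting ∂π_H/∂q_H = 0: 111 - 8q_H - 4(q_S) = 0.
Best responses: q_S = (110 - 4q_H)/8, q_H = (111 - 4q_S)/8.
Substituting one into the other gives q_S = 109/12 and q_H = 28/3.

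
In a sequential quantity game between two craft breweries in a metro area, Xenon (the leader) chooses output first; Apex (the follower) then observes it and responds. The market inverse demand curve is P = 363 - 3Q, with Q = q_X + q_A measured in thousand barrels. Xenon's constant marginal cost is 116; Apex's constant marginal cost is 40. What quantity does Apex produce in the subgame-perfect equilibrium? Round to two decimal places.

39.58

The follower Apex best-responds to any q_X: π_A = (363 - 3Q)q_A - 40q_A.
∂π_A/∂q_A = 323 - 3q_X - 6q_A = 0 gives the reaction function q_A = (323 - 3q_X)/6.
The leader anticipates this reaction. Substituting into P = 363 - 3Q gives P = 403/2 - (3/2)q_X, so π_X = (403/2 - (3/2)q_X)q_X - 116q_X.
Leader FOC: 171/2 - 3q_X = 0, so q_X = 57/2.
Then q_A = (323 - 3·(57/2))/6 = 475/12.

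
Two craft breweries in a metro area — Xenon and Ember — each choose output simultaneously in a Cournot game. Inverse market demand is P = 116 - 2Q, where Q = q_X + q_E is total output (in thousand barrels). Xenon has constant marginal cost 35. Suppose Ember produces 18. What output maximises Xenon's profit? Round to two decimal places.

With the rival's output fixed at 18, Xenon's profit is π_X = (116 - 2·18 - 2q_X)q_X - (35q_X) = (80 - 2q_X)q_X - (35q_X).
∂π_X/∂q_X = 45 - 4q_X = 0, so q_X = 45/4.

11.25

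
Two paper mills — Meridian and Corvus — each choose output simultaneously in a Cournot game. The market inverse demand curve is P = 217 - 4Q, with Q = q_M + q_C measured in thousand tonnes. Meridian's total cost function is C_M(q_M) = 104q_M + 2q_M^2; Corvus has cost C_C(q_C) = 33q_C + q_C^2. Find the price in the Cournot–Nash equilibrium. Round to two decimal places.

Meridian's profit: π_M = (217 - 4Q)q_M - (104q_M + 2q_M²). Setting ∂π_M/∂q_M = 0: 113 - 12q_M - 4(q_C) = 0.
Corvus's profit: π_C = (217 - 4Q)q_C - (33q_C + q_C²). Setting ∂π_C/∂q_C = 0: 184 - 10q_C - 4(q_M) = 0.
Best responses: q_M = (113 - 4q_C)/12, q_C = (184 - 4q_M)/10.
Solving the pair: q_M = 197/52, q_C = 439/26.
Total output Q = 1075/52, so price P = 217 - 4·(1075/52) = 1746/13.

134.31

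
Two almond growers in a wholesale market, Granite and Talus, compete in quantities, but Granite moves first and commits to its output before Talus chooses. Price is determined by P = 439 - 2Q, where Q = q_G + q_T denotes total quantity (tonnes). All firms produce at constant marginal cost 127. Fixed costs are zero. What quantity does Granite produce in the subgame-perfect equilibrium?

The follower Talus best-responds to any q_G: π_T = (439 - 2Q)q_T - 127q_T.
∂π_T/∂q_T = 312 - 2q_G - 4q_T = 0 gives the reaction function q_T = (312 - 2q_G)/4.
The leader anticipates this reaction. Substituting into P = 439 - 2Q gives P = 283 - q_G, so π_G = (283 - q_G)q_G - 127q_G.
Maximising: ∂π_G/∂q_G = 156 - 2q_G = 0, giving q_G = 78.
Then q_T = (312 - 2·78)/4 = 39.

78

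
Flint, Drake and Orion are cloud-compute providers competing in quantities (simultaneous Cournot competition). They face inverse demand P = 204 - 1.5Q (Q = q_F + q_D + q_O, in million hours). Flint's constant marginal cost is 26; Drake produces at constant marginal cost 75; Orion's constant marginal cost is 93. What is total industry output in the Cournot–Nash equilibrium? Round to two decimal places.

69.67

Flint's profit: π_F = (204 - 1.5Q)q_F - (26q_F). Setting ∂π_F/∂q_F = 0: 178 - 3q_F - (3/2)(q_D + q_O) = 0.
Drake's profit: π_D = (204 - 1.5Q)q_D - (75q_D). Setting ∂π_D/∂q_D = 0: 129 - 3q_D - (3/2)(q_F + q_O) = 0.
Orion's first-order condition: 111 - 3q_O - (3/2)(q_F + q_D) = 0.
Summing all 3 equations gives 418 − 6Q = 0, hence Q = 209/3.
Back-substituting: q_F = (178 − 209/2)/(3/2) = 49, q_D = (129 − 209/2)/(3/2) = 49/3, q_O = (111 − 209/2)/(3/2) = 13/3.
Total output Q = 49 + 49/3 + 13/3 = 209/3.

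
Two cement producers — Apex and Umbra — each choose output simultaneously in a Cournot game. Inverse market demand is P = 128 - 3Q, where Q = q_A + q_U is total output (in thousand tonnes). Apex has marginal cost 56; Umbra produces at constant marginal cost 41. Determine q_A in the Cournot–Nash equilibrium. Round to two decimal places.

Apex's profit: π_A = (128 - 3Q)q_A - (56q_A). Setting ∂π_A/∂q_A = 0: 72 - 6q_A - 3(q_U) = 0.
Umbra's profit: π_U = (128 - 3Q)q_U - (41q_U). Setting ∂π_U/∂q_U = 0: 87 - 6q_U - 3(q_A) = 0.
Best responses: q_A = (72 - 3q_U)/6, q_U = (87 - 3q_A)/6.
Substituting one into the other gives q_A = 19/3 and q_U = 34/3.

6.33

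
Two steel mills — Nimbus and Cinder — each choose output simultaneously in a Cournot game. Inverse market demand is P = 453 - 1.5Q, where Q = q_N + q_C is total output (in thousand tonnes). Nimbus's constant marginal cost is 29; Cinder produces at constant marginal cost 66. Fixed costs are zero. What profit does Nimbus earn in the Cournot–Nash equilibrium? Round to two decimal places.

15742.30

Nimbus's profit: π_N = (453 - 1.5Q)q_N - (29q_N). Setting ∂π_N/∂q_N = 0: 424 - 3q_N - (3/2)(q_C) = 0.
Cinder's profit: π_C = (453 - 1.5Q)q_C - (66q_C). Setting ∂π_C/∂q_C = 0: 387 - 3q_C - (3/2)(q_N) = 0.
Best responses: q_N = (424 - (3/2)q_C)/3, q_C = (387 - (3/2)q_N)/3.
Substituting one into the other gives q_N = 922/9 and q_C = 700/9.
Price P = 453 - (3/2)·(1622/9) = 548/3.
Nimbus's profit: (548/3 - 29)·(922/9) = 15742.2963.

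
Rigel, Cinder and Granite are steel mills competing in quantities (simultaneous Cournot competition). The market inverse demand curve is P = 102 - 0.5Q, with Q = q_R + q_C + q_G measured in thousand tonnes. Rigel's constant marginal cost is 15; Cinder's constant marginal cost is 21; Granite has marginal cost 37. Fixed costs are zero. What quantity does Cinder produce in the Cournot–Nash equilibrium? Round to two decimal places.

Rigel's profit: π_R = (102 - 0.5Q)q_R - (15q_R). Setting ∂π_R/∂q_R = 0: 87 - q_R - (1/2)(q_C + q_G) = 0.
Cinder's first-order condition: 81 - q_C - (1/2)(q_R + q_G) = 0.
Granite's first-order condition: 65 - q_G - (1/2)(q_R + q_C) = 0.
Adding the 3 first-order conditions: 233 − 2Q = 0, so Q = 233/2.
Back-substituting: q_R = (87 − 233/4)/(1/2) = 115/2, q_C = (81 − 233/4)/(1/2) = 91/2, q_G = (65 − 233/4)/(1/2) = 27/2.

45.50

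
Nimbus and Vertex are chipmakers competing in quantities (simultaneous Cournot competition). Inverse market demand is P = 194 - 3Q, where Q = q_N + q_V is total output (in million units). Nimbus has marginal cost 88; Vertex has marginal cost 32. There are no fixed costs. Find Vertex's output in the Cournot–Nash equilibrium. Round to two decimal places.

Nimbus's profit: π_N = (194 - 3Q)q_N - (88q_N). Setting ∂π_N/∂q_N = 0: 106 - 6q_N - 3(q_V) = 0.
Vertex's first-order condition: 162 - 6q_V - 3(q_N) = 0.
So q_N = (106 - 3q_V)/6 and q_V = (162 - 3q_N)/6.
Solving the pair: q_N = 50/9, q_V = 218/9.

24.22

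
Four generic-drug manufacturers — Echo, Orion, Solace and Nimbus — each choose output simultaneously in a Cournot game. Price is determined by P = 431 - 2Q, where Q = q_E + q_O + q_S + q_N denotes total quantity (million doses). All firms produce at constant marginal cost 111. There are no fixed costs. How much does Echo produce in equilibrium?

A representative firm's profit is π_i = q_i(431 - 2Q) - 111q_i.
Setting ∂π_i/∂q_i = 0 with rivals' quantities fixed: 320 - 4q_i - 2·Σ_{j≠i} q_j = 0.
With identical firms every q_j equals q_i, so Σ_{j≠i} q_j = 3q_i and 320 = 10q_i, giving q_i = 32.

32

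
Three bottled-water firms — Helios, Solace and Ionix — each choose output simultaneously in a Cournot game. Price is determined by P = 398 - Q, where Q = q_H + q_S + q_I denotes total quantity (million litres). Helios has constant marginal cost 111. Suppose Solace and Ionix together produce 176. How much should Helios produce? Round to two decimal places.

55.50

With rivals' combined output fixed at 176, Helios's profit is π_H = (398 - 176 - q_H)q_H - (111q_H) = (222 - q_H)q_H - (111q_H).
∂π_H/∂q_H = 111 - 2q_H = 0, so q_H = 111/2.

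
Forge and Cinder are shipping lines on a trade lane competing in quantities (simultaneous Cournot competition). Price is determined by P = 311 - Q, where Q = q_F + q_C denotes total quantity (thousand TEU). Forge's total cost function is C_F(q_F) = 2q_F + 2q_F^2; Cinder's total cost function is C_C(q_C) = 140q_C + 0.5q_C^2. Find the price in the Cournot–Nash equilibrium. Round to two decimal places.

Forge's profit: π_F = (311 - Q)q_F - (2q_F + 2q_F²). Setting ∂π_F/∂q_F = 0: 309 - 6q_F - (q_C) = 0.
Cinder's first-order condition: 171 - 3q_C - (q_F) = 0.
So q_F = (309 - q_C)/6 and q_C = (171 - q_F)/3.
Solving the pair: q_F = 756/17, q_C = 717/17.
Total output Q = 1473/17, so price P = 311 - 1473/17 = 224.3529.

224.35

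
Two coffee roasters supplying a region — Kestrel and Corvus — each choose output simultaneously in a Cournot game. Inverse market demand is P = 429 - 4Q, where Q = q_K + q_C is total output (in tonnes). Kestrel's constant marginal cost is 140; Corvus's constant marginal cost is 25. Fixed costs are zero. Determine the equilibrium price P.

Kestrel's profit: π_K = (429 - 4Q)q_K - (140q_K). Setting ∂π_K/∂q_K = 0: 289 - 8q_K - 4(q_C) = 0.
Corvus's first-order condition: 404 - 8q_C - 4(q_K) = 0.
So q_K = (289 - 4q_C)/8 and q_C = (404 - 4q_K)/8.
Substituting one into the other gives q_K = 29/2 and q_C = 173/4.
Total output Q = 231/4, so price P = 429 - 4·(231/4) = 198.

198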